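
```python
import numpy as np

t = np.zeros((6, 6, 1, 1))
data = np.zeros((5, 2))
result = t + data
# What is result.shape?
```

(6, 6, 5, 2)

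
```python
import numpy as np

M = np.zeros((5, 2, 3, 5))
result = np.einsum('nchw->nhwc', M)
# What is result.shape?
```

(5, 3, 5, 2)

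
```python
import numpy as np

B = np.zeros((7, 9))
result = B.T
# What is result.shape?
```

(9, 7)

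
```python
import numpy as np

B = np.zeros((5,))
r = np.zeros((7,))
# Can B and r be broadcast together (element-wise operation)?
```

No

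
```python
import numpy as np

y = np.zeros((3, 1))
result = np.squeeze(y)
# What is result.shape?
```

(3,)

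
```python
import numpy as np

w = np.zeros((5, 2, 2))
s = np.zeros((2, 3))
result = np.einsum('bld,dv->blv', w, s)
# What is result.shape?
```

(5, 2, 3)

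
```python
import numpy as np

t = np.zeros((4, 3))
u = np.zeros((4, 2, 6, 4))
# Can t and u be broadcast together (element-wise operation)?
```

No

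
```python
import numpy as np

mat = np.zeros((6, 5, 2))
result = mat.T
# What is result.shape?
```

(2, 5, 6)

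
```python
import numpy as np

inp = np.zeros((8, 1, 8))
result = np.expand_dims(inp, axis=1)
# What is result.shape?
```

(8, 1, 1, 8)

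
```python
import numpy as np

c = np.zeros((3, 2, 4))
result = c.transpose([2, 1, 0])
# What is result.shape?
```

(4, 2, 3)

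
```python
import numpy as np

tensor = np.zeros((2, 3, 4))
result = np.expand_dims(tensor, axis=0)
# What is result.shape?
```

(1, 2, 3, 4)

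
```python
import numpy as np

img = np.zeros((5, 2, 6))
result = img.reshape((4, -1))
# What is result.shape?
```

(4, 15)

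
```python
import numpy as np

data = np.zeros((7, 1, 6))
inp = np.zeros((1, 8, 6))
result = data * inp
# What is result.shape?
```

(7, 8, 6)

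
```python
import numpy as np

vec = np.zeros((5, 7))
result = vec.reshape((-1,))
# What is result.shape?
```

(35,)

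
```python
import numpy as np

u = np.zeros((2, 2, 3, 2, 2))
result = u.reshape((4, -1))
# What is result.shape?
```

(4, 12)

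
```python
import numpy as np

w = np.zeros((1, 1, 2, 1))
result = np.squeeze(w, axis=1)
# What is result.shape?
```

(1, 2, 1)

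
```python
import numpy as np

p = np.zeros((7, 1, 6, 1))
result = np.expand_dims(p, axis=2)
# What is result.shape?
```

(7, 1, 1, 6, 1)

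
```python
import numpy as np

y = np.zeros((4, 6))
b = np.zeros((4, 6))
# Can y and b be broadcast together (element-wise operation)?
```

Yes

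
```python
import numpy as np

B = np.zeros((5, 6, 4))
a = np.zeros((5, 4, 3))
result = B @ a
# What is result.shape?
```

(5, 6, 3)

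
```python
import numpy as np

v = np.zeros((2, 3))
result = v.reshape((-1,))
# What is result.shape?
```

(6,)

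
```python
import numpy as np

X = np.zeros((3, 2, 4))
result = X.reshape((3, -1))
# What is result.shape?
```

(3, 8)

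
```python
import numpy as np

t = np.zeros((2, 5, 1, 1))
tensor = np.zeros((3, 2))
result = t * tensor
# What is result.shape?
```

(2, 5, 3, 2)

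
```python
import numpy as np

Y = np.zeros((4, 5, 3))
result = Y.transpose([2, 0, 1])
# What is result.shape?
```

(3, 4, 5)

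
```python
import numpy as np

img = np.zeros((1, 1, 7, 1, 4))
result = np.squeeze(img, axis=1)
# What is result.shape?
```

(1, 7, 1, 4)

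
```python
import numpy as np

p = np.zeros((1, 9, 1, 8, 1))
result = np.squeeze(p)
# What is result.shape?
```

(9, 8)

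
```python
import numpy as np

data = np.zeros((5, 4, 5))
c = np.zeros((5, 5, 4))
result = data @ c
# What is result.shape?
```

(5, 4, 4)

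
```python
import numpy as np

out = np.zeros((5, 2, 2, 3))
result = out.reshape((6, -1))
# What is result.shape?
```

(6, 10)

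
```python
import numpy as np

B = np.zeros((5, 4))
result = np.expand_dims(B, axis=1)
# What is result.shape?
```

(5, 1, 4)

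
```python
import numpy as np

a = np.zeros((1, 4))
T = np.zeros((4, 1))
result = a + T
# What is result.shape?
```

(4, 4)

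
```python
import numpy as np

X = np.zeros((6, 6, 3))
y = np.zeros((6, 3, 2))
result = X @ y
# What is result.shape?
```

(6, 6, 2)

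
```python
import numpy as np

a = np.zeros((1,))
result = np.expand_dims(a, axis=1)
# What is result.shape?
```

(1, 1)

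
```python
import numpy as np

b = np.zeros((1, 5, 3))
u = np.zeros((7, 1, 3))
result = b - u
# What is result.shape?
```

(7, 5, 3)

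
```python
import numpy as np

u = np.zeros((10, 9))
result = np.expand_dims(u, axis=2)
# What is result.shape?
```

(10, 9, 1)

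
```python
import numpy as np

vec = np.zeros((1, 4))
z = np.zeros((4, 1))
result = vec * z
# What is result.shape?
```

(4, 4)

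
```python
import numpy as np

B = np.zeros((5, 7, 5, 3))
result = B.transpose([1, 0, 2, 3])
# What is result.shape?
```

(7, 5, 5, 3)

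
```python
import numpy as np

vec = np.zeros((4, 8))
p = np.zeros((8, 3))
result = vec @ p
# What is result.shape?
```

(4, 3)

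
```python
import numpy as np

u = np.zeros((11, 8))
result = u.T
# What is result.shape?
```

(8, 11)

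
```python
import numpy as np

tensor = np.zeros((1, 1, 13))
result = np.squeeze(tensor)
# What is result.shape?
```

(13,)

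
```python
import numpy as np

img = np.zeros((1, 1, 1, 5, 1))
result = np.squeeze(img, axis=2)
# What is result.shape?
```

(1, 1, 5, 1)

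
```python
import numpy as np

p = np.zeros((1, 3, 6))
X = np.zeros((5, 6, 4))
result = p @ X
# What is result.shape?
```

(5, 3, 4)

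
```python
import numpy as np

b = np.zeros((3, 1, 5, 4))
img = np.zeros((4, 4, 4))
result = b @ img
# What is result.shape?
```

(3, 4, 5, 4)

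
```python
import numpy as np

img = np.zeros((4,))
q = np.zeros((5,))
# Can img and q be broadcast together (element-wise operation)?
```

No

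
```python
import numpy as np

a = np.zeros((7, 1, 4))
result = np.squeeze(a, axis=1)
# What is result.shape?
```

(7, 4)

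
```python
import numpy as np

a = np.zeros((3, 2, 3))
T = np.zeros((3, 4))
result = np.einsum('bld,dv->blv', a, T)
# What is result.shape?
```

(3, 2, 4)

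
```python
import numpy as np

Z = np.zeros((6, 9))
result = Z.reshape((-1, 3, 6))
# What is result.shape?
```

(3, 3, 6)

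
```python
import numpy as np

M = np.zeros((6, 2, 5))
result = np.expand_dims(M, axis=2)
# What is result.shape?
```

(6, 2, 1, 5)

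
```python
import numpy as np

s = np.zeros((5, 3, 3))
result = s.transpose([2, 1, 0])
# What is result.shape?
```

(3, 3, 5)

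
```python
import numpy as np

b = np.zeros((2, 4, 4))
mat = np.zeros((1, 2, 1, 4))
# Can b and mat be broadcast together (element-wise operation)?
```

Yes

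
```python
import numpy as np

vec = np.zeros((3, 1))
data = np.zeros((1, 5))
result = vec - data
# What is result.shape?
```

(3, 5)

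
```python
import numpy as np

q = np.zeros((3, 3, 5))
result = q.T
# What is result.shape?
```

(5, 3, 3)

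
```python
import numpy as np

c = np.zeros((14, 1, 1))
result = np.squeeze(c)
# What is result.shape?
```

(14,)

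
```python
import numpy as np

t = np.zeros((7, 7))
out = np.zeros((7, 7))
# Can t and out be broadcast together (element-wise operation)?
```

Yes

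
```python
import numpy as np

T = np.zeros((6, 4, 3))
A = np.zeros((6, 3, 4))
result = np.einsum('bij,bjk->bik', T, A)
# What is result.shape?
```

(6, 4, 4)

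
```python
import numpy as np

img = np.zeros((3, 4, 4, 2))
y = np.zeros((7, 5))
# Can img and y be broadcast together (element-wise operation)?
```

No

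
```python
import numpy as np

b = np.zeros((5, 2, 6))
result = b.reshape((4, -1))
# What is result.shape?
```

(4, 15)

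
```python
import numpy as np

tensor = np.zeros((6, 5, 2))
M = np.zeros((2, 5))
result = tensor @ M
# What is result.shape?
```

(6, 5, 5)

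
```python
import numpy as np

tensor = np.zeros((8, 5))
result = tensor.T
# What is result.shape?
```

(5, 8)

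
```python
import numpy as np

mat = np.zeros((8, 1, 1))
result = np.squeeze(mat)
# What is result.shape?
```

(8,)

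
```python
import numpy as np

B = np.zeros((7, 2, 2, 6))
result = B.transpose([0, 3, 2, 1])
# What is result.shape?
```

(7, 6, 2, 2)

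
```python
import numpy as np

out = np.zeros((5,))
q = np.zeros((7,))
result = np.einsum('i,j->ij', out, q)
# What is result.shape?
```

(5, 7)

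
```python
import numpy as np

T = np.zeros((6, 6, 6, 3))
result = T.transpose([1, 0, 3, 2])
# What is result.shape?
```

(6, 6, 3, 6)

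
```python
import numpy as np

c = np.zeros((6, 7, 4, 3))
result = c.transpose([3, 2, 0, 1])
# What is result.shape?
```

(3, 4, 6, 7)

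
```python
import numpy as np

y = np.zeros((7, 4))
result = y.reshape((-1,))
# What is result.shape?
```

(28,)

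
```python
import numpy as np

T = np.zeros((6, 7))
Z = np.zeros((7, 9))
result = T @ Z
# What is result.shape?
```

(6, 9)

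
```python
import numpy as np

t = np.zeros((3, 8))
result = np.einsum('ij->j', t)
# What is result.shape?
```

(8,)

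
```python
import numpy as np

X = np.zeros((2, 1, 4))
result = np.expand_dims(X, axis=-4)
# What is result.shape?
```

(1, 2, 1, 4)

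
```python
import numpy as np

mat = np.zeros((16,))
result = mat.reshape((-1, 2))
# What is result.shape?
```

(8, 2)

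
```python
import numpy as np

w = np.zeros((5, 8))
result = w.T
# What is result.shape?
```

(8, 5)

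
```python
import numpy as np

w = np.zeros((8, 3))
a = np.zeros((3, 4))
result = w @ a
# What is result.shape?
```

(8, 4)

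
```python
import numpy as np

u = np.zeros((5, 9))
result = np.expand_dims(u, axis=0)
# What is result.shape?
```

(1, 5, 9)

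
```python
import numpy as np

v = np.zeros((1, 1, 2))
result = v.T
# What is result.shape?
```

(2, 1, 1)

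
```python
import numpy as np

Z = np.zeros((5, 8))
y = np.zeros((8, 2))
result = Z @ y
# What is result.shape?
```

(5, 2)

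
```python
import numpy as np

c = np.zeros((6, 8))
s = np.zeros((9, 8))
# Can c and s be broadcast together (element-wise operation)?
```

No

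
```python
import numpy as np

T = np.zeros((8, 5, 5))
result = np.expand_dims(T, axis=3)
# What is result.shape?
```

(8, 5, 5, 1)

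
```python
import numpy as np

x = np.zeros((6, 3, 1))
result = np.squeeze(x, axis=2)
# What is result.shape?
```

(6, 3)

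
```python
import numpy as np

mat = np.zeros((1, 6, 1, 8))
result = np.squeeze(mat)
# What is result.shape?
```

(6, 8)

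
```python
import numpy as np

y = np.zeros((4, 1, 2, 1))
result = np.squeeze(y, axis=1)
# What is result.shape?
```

(4, 2, 1)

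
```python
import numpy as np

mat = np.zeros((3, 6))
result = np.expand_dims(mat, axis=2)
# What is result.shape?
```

(3, 6, 1)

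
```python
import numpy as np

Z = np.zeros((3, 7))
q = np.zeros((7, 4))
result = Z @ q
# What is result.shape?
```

(3, 4)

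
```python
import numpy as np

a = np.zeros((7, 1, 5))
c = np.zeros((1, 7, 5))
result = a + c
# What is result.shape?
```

(7, 7, 5)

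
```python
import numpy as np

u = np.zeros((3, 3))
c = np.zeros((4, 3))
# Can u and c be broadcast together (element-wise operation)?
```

No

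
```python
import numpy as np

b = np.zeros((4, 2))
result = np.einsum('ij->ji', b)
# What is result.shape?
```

(2, 4)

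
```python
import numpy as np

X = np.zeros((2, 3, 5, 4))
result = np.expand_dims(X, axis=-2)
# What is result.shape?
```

(2, 3, 5, 1, 4)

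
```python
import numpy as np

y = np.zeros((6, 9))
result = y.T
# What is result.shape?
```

(9, 6)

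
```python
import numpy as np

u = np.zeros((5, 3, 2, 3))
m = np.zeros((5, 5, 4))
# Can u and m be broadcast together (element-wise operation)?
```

No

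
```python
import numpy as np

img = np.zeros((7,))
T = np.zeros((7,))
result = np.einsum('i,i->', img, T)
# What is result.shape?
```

()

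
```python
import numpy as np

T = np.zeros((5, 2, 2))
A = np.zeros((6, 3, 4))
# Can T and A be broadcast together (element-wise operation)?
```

No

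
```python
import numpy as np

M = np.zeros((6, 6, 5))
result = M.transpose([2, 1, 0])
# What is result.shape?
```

(5, 6, 6)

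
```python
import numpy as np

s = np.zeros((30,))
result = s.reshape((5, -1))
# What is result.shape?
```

(5, 6)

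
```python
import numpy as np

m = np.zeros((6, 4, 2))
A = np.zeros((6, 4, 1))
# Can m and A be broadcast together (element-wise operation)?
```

Yes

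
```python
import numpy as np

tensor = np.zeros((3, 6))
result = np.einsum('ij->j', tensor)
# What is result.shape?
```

(6,)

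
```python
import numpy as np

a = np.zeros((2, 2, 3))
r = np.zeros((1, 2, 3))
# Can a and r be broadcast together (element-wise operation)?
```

Yes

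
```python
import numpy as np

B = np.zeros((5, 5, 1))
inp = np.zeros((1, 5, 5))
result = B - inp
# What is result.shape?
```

(5, 5, 5)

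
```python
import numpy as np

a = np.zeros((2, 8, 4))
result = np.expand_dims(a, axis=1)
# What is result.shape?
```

(2, 1, 8, 4)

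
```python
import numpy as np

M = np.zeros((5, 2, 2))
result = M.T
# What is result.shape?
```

(2, 2, 5)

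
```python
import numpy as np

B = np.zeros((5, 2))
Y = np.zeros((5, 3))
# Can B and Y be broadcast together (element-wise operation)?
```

No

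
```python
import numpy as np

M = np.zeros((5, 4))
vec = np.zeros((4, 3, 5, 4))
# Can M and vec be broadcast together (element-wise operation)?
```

Yes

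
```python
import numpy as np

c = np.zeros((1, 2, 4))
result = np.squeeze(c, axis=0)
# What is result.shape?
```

(2, 4)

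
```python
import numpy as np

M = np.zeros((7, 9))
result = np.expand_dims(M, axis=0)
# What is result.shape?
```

(1, 7, 9)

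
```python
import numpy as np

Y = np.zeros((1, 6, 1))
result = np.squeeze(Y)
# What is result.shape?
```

(6,)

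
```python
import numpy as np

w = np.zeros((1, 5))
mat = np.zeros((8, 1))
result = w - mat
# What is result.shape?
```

(8, 5)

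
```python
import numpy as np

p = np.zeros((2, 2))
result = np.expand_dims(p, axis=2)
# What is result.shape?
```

(2, 2, 1)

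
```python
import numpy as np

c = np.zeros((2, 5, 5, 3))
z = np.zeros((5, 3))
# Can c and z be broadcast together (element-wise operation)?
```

Yes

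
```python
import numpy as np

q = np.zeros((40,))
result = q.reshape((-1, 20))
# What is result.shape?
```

(2, 20)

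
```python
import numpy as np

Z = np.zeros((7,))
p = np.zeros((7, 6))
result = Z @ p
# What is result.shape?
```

(6,)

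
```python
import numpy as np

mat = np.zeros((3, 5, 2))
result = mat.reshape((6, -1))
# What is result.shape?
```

(6, 5)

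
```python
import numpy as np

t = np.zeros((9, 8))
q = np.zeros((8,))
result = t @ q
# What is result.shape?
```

(9,)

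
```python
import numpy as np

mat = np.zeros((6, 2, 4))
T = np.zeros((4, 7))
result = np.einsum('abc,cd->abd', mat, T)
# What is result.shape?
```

(6, 2, 7)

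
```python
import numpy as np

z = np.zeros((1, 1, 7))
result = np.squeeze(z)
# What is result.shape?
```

(7,)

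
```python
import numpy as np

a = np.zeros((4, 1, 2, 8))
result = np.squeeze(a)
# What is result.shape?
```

(4, 2, 8)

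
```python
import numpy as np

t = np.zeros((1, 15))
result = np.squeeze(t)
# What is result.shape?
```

(15,)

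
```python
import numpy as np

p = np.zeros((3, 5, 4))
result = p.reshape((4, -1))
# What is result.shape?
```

(4, 15)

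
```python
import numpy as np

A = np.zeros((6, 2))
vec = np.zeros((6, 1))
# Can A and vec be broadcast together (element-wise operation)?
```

Yes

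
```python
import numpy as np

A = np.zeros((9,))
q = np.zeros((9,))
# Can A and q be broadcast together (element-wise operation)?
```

Yes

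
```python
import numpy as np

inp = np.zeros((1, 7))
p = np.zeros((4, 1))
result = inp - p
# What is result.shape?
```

(4, 7)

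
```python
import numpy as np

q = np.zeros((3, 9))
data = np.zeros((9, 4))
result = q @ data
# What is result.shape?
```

(3, 4)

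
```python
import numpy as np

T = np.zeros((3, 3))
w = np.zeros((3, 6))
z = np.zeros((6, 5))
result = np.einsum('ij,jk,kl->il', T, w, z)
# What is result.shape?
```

(3, 5)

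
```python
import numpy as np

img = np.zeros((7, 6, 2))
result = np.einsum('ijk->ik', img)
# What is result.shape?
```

(7, 2)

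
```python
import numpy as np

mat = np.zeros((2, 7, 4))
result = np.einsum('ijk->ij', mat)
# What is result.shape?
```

(2, 7)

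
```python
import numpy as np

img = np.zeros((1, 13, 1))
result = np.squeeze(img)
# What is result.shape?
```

(13,)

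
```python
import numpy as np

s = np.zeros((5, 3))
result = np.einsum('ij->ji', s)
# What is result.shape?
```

(3, 5)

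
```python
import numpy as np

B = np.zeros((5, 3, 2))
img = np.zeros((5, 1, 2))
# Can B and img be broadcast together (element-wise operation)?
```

Yes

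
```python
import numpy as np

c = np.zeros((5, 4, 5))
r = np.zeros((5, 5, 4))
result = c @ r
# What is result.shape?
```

(5, 4, 4)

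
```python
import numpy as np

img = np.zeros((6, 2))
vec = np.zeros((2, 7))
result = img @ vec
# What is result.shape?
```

(6, 7)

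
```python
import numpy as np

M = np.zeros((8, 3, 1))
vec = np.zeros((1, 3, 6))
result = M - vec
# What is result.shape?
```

(8, 3, 6)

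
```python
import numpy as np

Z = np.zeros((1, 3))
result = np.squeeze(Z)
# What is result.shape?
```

(3,)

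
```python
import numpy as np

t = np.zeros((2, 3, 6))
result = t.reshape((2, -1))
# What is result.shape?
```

(2, 18)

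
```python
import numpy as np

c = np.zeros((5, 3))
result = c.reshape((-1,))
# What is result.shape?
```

(15,)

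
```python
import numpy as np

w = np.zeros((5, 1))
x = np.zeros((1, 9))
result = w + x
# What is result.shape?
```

(5, 9)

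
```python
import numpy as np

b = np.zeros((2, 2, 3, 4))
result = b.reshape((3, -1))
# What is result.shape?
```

(3, 16)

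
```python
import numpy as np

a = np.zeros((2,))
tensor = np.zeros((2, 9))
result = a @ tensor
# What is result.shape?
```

(9,)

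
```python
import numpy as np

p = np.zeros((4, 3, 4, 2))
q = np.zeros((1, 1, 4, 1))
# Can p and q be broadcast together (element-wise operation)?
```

Yes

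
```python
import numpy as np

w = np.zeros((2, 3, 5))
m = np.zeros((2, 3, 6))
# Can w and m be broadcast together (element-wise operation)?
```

No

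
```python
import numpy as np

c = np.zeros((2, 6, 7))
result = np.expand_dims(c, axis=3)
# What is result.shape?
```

(2, 6, 7, 1)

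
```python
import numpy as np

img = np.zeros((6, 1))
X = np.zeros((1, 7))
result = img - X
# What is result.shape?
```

(6, 7)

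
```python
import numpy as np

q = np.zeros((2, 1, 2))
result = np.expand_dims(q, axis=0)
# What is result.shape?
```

(1, 2, 1, 2)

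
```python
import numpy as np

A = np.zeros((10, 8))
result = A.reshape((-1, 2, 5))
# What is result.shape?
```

(8, 2, 5)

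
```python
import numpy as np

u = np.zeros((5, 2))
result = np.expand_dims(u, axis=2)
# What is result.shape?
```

(5, 2, 1)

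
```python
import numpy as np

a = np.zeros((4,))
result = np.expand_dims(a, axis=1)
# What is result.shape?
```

(4, 1)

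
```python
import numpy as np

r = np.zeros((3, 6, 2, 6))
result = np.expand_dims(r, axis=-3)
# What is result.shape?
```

(3, 6, 1, 2, 6)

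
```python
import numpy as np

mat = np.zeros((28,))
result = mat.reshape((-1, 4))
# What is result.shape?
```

(7, 4)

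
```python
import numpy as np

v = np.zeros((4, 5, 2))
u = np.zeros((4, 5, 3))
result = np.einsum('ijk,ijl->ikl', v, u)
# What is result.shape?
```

(4, 2, 3)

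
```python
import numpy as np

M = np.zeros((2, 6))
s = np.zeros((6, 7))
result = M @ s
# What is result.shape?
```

(2, 7)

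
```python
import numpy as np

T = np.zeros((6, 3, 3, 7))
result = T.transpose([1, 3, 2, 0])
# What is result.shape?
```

(3, 7, 3, 6)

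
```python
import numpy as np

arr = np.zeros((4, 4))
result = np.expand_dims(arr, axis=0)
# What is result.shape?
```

(1, 4, 4)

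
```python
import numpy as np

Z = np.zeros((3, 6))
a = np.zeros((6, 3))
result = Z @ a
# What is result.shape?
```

(3, 3)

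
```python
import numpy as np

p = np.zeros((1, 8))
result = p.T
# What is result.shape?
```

(8, 1)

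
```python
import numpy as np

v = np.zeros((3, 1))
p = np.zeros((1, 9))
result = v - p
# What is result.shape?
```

(3, 9)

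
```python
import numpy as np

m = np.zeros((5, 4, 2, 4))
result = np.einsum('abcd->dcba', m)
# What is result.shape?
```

(4, 2, 4, 5)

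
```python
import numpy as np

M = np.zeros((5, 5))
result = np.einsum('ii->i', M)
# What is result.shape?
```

(5,)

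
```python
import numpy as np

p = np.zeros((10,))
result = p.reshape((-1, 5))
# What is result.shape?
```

(2, 5)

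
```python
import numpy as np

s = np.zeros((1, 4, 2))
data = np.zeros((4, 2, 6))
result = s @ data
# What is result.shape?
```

(4, 4, 6)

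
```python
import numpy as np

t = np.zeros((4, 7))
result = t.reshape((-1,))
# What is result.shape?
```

(28,)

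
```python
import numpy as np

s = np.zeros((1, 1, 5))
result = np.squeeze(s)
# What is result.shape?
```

(5,)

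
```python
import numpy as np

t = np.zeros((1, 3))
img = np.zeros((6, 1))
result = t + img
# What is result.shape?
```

(6, 3)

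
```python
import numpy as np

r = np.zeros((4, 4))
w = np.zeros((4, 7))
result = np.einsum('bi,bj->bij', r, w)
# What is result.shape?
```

(4, 4, 7)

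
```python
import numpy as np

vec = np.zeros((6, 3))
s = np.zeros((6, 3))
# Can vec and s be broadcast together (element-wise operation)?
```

Yes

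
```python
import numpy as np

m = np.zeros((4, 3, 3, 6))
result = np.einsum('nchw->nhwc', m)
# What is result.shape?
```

(4, 3, 6, 3)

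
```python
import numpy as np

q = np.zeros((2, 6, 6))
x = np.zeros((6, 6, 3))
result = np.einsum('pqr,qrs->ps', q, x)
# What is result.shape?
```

(2, 3)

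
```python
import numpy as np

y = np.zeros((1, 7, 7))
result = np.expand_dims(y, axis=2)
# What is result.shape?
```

(1, 7, 1, 7)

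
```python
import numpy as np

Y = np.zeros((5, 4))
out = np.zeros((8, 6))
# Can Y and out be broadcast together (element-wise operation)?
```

No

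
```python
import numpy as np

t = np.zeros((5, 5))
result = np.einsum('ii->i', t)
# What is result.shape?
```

(5,)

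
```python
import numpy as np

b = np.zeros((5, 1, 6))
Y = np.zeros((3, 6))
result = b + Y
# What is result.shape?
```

(5, 3, 6)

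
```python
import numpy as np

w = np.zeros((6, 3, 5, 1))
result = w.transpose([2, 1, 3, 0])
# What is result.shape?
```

(5, 3, 1, 6)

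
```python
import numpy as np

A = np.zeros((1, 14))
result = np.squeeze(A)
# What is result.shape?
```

(14,)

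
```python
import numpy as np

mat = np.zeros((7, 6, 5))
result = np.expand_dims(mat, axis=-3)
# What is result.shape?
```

(7, 1, 6, 5)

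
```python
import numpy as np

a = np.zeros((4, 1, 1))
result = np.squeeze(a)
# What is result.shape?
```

(4,)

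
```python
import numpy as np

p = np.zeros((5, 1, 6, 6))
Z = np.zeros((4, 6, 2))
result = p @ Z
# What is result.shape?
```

(5, 4, 6, 2)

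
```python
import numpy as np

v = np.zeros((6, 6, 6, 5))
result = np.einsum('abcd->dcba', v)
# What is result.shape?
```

(5, 6, 6, 6)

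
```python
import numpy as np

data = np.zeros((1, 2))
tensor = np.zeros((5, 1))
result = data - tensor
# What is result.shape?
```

(5, 2)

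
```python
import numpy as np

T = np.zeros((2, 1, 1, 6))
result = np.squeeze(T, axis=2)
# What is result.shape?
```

(2, 1, 6)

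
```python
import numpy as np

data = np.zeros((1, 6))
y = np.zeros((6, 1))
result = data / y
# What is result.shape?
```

(6, 6)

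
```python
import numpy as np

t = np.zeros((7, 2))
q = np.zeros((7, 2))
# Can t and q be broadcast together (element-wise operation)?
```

Yes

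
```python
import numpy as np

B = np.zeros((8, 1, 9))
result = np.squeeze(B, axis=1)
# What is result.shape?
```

(8, 9)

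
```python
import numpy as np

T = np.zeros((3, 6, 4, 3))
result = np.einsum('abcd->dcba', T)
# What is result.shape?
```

(3, 4, 6, 3)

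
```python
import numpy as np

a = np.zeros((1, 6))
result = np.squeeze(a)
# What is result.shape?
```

(6,)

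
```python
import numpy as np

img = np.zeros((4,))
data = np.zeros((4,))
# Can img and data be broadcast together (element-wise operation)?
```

Yes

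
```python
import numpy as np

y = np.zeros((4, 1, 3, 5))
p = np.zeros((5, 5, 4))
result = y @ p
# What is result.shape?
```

(4, 5, 3, 4)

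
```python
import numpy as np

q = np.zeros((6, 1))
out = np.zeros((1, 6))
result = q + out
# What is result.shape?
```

(6, 6)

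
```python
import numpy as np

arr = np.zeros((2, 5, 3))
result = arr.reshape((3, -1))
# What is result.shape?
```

(3, 10)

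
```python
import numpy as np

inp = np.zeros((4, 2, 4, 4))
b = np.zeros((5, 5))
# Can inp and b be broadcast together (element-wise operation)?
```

No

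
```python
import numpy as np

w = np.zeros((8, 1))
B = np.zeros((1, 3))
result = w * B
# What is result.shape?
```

(8, 3)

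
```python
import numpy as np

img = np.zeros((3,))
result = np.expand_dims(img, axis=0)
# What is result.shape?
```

(1, 3)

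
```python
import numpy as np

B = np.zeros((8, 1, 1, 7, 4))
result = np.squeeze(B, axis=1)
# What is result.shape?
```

(8, 1, 7, 4)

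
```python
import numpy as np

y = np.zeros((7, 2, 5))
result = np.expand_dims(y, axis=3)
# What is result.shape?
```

(7, 2, 5, 1)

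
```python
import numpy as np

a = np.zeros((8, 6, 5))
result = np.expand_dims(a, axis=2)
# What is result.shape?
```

(8, 6, 1, 5)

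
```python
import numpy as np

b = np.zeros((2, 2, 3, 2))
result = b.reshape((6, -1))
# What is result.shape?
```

(6, 4)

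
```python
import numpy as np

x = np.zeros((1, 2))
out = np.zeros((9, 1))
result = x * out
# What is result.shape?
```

(9, 2)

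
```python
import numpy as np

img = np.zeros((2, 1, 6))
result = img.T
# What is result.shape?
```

(6, 1, 2)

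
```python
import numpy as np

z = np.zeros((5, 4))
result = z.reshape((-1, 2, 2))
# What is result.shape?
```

(5, 2, 2)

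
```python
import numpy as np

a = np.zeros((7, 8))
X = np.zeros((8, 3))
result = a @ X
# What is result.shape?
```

(7, 3)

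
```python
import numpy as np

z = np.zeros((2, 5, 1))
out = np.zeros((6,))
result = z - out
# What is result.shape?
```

(2, 5, 6)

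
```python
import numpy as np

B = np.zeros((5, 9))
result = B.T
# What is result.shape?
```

(9, 5)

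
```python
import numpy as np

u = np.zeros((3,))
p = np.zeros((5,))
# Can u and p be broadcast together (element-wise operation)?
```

No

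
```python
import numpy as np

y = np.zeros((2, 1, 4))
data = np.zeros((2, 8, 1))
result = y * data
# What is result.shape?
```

(2, 8, 4)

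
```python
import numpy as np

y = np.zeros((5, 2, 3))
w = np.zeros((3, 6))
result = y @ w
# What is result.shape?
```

(5, 2, 6)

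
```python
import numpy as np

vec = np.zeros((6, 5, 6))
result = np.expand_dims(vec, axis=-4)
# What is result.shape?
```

(1, 6, 5, 6)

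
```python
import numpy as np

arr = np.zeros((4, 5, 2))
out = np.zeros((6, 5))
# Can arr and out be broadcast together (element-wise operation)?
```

No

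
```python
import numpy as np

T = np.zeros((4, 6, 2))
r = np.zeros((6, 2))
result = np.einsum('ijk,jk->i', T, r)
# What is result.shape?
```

(4,)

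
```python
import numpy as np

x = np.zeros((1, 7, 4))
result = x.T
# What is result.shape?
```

(4, 7, 1)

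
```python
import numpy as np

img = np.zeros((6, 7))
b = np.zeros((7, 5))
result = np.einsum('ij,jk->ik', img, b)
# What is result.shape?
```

(6, 5)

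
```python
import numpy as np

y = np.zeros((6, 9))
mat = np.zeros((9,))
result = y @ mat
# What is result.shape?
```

(6,)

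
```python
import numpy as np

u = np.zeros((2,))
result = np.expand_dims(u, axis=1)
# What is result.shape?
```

(2, 1)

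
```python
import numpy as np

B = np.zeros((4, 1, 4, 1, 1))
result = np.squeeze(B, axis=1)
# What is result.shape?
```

(4, 4, 1, 1)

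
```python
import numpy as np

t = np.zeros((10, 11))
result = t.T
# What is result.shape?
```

(11, 10)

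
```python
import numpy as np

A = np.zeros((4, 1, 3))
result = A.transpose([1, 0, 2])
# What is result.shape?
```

(1, 4, 3)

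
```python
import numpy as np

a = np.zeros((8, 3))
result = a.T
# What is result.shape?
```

(3, 8)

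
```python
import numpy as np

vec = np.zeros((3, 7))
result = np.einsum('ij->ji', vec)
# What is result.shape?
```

(7, 3)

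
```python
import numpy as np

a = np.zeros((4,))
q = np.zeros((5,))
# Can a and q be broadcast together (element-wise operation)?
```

No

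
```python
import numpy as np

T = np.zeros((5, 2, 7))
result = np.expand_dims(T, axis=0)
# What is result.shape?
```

(1, 5, 2, 7)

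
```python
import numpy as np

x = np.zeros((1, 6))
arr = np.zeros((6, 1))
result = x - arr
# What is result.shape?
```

(6, 6)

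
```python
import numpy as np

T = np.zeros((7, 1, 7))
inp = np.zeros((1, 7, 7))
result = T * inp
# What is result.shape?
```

(7, 7, 7)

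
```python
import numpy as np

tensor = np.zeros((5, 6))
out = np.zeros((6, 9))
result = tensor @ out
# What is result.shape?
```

(5, 9)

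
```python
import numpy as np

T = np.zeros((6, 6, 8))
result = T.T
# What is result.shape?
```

(8, 6, 6)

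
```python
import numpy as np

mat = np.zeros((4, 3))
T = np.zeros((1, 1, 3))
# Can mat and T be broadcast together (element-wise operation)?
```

Yes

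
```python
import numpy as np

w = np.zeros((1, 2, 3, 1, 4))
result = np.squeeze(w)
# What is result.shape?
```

(2, 3, 4)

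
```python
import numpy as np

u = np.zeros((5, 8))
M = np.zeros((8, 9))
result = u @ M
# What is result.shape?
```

(5, 9)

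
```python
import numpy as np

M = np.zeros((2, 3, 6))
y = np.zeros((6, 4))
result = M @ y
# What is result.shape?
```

(2, 3, 4)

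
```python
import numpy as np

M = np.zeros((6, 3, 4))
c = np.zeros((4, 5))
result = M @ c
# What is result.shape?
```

(6, 3, 5)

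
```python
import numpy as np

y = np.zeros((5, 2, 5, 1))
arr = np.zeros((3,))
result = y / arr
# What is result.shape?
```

(5, 2, 5, 3)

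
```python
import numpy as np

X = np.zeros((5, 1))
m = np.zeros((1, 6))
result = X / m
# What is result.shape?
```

(5, 6)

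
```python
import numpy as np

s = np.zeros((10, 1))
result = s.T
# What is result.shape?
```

(1, 10)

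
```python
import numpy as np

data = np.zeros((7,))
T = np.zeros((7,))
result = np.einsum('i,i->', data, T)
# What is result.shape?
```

()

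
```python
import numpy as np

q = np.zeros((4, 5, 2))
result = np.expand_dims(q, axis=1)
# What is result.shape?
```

(4, 1, 5, 2)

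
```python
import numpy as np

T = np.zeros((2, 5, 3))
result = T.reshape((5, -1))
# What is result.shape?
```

(5, 6)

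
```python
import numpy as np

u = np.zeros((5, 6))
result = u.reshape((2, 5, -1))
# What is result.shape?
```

(2, 5, 3)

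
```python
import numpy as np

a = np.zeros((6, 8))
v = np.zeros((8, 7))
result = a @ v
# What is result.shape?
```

(6, 7)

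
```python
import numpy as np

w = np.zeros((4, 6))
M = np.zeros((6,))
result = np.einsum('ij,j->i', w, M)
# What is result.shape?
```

(4,)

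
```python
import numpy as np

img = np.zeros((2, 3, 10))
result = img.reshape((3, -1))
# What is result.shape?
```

(3, 20)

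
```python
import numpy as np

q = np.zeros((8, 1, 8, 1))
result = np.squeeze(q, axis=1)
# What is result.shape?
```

(8, 8, 1)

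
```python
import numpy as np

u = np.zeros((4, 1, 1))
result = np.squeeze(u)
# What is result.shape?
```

(4,)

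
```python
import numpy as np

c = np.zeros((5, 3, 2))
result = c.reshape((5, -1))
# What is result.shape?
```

(5, 6)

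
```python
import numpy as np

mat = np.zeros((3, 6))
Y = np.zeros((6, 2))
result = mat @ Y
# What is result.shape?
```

(3, 2)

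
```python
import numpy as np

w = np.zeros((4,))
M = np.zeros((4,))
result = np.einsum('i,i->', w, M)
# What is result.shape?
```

()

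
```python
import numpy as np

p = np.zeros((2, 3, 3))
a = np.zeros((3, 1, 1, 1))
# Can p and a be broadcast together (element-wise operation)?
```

Yes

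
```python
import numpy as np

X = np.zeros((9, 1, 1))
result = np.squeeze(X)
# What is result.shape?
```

(9,)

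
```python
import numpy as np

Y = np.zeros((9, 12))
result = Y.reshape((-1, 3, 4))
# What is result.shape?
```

(9, 3, 4)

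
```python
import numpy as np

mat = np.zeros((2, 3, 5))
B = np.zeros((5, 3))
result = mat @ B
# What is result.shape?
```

(2, 3, 3)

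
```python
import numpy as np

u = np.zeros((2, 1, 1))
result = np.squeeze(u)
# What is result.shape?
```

(2,)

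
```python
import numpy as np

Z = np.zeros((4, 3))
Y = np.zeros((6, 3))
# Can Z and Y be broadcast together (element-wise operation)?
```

No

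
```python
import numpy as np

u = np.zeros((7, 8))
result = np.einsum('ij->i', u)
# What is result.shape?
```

(7,)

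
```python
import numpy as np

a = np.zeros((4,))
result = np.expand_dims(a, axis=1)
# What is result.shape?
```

(4, 1)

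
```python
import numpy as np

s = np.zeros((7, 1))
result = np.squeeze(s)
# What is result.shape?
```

(7,)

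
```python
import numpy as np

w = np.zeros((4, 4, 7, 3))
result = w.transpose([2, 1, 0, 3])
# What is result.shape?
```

(7, 4, 4, 3)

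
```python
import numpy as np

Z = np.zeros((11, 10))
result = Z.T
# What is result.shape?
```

(10, 11)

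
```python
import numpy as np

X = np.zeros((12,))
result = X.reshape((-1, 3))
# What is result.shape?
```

(4, 3)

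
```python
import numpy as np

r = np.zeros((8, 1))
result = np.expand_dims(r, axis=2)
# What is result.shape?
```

(8, 1, 1)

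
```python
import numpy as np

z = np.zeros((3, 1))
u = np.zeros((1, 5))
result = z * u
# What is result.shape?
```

(3, 5)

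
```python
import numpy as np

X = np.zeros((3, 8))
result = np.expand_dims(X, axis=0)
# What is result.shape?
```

(1, 3, 8)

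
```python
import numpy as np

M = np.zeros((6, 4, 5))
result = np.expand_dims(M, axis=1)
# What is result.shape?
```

(6, 1, 4, 5)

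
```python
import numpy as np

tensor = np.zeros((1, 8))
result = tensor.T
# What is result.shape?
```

(8, 1)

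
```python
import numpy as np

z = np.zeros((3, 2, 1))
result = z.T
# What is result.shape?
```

(1, 2, 3)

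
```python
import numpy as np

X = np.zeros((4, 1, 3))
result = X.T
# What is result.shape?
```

(3, 1, 4)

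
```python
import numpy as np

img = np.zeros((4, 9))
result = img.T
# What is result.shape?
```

(9, 4)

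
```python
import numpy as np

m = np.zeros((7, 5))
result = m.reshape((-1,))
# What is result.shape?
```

(35,)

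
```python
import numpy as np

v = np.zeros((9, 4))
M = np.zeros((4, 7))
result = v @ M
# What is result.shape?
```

(9, 7)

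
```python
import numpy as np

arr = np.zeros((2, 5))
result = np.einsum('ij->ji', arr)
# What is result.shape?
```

(5, 2)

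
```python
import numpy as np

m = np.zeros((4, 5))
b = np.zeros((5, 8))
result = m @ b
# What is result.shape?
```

(4, 8)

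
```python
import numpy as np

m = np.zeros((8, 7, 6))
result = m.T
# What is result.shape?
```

(6, 7, 8)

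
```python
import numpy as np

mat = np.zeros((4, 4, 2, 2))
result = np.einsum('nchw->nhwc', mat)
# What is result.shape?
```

(4, 2, 2, 4)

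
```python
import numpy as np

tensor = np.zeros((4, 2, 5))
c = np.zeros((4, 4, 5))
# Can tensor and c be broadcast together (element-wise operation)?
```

No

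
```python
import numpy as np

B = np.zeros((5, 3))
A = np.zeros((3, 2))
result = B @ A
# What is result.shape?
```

(5, 2)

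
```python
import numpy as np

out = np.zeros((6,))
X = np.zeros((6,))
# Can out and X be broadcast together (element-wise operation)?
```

Yes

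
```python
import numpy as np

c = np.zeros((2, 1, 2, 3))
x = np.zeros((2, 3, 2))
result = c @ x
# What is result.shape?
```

(2, 2, 2, 2)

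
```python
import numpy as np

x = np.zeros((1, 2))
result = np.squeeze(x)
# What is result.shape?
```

(2,)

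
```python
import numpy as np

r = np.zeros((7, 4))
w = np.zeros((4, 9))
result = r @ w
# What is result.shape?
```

(7, 9)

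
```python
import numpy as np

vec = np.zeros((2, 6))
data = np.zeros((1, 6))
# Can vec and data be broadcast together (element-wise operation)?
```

Yes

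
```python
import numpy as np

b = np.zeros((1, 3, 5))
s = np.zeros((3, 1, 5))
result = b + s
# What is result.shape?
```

(3, 3, 5)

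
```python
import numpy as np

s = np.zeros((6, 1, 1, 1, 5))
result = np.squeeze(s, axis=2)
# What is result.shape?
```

(6, 1, 1, 5)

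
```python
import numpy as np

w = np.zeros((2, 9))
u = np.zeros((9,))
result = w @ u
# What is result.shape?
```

(2,)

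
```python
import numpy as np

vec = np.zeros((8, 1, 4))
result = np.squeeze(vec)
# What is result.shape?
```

(8, 4)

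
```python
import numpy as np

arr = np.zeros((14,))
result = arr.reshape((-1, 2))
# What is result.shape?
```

(7, 2)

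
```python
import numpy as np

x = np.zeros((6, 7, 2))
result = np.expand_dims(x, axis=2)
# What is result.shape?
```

(6, 7, 1, 2)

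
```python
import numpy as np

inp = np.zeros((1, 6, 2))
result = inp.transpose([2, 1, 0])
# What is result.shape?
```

(2, 6, 1)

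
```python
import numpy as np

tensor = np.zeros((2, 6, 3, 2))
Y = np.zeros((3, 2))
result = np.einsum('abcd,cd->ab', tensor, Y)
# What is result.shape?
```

(2, 6)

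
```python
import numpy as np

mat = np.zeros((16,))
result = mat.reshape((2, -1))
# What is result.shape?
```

(2, 8)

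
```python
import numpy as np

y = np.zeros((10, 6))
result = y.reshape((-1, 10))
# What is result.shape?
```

(6, 10)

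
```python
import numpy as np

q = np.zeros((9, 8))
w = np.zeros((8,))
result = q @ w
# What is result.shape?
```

(9,)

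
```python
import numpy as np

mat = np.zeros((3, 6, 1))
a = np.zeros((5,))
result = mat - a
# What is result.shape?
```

(3, 6, 5)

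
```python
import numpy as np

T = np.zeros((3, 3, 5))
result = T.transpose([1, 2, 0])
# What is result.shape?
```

(3, 5, 3)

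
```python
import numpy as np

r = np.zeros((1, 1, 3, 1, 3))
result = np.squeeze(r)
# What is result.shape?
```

(3, 3)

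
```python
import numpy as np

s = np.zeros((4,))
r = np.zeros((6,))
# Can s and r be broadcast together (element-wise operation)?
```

No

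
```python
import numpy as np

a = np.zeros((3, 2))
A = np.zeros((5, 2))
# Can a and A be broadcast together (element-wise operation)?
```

No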